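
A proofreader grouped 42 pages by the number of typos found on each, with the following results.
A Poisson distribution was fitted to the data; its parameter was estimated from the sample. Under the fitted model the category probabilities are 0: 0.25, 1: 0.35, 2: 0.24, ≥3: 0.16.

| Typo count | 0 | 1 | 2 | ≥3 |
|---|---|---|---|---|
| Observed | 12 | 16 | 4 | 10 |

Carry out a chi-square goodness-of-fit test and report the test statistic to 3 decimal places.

Expected counts E_i = n·p_i: 42×0.25 = 10.5, 42×0.35 = 14.7, 42×0.24 = 10.08, 42×0.16 = 6.72.
0: (12 − 10.5)²/10.5 = 2.25/10.5 = 0.2143
1: (16 − 14.7)²/14.7 = 1.69/14.7 = 0.1150
2: (4 − 10.08)²/10.08 = 36.9664/10.08 = 3.6673
≥3: (10 − 6.72)²/6.72 = 10.7584/6.72 = 1.6010
Sum = 5.598

5.598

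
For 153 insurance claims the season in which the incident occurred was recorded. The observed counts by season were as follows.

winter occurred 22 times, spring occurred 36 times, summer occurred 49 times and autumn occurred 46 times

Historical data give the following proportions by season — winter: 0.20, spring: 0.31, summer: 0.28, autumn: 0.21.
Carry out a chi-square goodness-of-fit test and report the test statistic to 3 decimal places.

Expected counts E_i = n·p_i: 153×0.20 = 30.6, 153×0.31 = 47.43, 153×0.28 = 42.84, 153×0.21 = 32.13.
winter: (22 − 30.6)²/30.6 = 73.96/30.6 = 2.4170
spring: (36 − 47.43)²/47.43 = 130.6449/47.43 = 2.7545
summer: (49 − 42.84)²/42.84 = 37.9456/42.84 = 0.8858
autumn: (46 − 32.13)²/32.13 = 192.3769/32.13 = 5.9875
Sum = 12.045

12.045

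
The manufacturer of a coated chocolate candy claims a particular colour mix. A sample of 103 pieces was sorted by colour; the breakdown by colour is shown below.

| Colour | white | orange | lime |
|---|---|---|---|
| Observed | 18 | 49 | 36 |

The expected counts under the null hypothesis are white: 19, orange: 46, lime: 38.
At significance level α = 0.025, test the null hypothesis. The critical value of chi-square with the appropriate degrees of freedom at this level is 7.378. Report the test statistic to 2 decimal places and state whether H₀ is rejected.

white: (18 − 19)²/19 = 1/19 = 0.053
orange: (49 − 46)²/46 = 9/46 = 0.196
lime: (36 − 38)²/38 = 4/38 = 0.105
Sum = 0.35
df = 2. Since 0.35 < 7.378, we do not reject H₀.

0.35; do not reject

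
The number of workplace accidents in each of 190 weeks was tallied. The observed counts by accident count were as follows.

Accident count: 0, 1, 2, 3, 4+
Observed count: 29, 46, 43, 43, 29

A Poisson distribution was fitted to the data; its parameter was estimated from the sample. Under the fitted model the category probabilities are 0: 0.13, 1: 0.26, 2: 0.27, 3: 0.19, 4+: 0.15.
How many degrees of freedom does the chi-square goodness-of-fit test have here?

3

There are k = 5 categories and 1 parameter estimated from the data, so df = 5 − 1 − 1 = 3.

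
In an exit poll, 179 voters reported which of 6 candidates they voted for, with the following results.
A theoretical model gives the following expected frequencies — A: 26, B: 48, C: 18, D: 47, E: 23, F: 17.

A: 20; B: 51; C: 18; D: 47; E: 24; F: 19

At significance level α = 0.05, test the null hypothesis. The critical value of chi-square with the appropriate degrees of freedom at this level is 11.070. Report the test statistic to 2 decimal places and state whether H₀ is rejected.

cat         O        E   (O−E)²/E
A          20       26      1.385
B          51       48      0.188
C          18       18      0.000
D          47       47      0.000
E          24       23      0.043
F          19       17      0.235
Sum = 1.85
df = 5. Since 1.85 < 11.070, we do not reject H₀.

1.85; do not reject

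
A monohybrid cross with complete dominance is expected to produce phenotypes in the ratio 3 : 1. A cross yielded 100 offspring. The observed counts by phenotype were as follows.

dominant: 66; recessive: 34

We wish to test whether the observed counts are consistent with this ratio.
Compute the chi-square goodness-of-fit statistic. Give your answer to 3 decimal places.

Ratio total = 4. Expected counts: 100×3/4 = 75, 100×1/4 = 25.
dominant: (66 − 75)²/75 = 81/75 = 1.0800
recessive: (34 − 25)²/25 = 81/25 = 3.2400
Sum = 4.320

4.320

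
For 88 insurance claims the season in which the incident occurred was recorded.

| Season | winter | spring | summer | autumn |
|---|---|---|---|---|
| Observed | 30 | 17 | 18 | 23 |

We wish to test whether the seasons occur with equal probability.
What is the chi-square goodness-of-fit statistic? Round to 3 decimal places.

Under H₀ each category has probability 1/4, so each expected count is 88/4 = 22.
cat         O        E   (O−E)²/E
winter     30       22     2.9091
spring     17       22     1.1364
summer     18       22     0.7273
autumn     23       22     0.0455
Sum = 4.818

4.818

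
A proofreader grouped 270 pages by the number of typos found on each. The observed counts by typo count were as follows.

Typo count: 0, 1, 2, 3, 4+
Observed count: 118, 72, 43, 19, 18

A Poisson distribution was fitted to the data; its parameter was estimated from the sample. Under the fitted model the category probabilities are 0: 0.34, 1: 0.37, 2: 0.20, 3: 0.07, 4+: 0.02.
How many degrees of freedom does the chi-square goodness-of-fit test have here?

3

There are k = 5 categories and 1 parameter estimated from the data, so df = 5 − 1 − 1 = 3.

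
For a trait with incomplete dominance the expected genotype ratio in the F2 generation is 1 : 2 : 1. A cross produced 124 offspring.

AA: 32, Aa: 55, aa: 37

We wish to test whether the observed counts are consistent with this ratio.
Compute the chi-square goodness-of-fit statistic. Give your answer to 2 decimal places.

1.98

Ratio total = 4. Expected counts: 124×1/4 = 31, 124×2/4 = 62, 124×1/4 = 31.
χ² = (32−31)²/31 + (55−62)²/62 + (37−31)²/31
   = 0.032 + 0.790 + 1.161
Sum = 1.98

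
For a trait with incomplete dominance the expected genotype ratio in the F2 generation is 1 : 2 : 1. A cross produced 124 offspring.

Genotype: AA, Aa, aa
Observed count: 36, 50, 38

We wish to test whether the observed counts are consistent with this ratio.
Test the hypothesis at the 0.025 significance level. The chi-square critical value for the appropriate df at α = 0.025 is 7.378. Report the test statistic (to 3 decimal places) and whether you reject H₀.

4.710; do not reject

Ratio total = 4. Expected counts: 124×1/4 = 31, 124×2/4 = 62, 124×1/4 = 31.
cat         O        E   (O−E)²/E
AA         36       31     0.8065
Aa         50       62     2.3226
aa         38       31     1.5806
Sum = 4.710
df = 2. Since 4.710 < 7.378, we do not reject H₀.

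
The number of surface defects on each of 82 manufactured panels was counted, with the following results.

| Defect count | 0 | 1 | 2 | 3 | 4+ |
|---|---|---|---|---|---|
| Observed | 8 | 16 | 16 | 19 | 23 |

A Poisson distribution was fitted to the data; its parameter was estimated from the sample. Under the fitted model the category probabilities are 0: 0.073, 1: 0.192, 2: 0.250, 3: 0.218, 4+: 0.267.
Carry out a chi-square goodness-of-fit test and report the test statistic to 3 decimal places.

Expected counts E_i = n·p_i: 82×0.073 = 5.986, 82×0.192 = 15.744, 82×0.250 = 20.5, 82×0.218 = 17.876, 82×0.267 = 21.894.
0: (8 − 5.986)²/5.986 = 4.056196/5.986 = 0.6776
1: (16 − 15.744)²/15.744 = 0.065536/15.744 = 0.0042
2: (16 − 20.5)²/20.5 = 20.25/20.5 = 0.9878
3: (19 − 17.876)²/17.876 = 1.263376/17.876 = 0.0707
4+: (23 − 21.894)²/21.894 = 1.223236/21.894 = 0.0559
Sum = 1.796

1.796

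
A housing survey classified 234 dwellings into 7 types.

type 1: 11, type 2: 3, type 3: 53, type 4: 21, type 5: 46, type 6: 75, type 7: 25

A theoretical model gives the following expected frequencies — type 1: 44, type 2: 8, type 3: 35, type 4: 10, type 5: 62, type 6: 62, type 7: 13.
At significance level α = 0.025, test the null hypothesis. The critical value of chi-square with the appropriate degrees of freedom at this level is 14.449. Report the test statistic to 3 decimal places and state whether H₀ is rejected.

67.164; reject

cat         O        E   (O−E)²/E
type 1     11       44    24.7500
type 2      3        8     3.1250
type 3     53       35     9.2571
type 4     21       10    12.1000
type 5     46       62     4.1290
type 6     75       62     2.7258
type 7     25       13    11.0769
Sum = 67.164
df = 6. Since 67.164 > 14.449, we reject H₀.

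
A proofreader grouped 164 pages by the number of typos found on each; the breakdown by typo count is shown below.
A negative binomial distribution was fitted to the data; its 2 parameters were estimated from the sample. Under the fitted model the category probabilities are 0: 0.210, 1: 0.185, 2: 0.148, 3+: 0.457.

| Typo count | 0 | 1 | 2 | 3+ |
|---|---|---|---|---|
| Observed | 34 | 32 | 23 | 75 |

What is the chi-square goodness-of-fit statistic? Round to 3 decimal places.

0.163

Expected counts E_i = n·p_i: 164×0.210 = 34.44, 164×0.185 = 30.34, 164×0.148 = 24.272, 164×0.457 = 74.948.
cat         O        E   (O−E)²/E
0          34    34.44     0.0056
1          32    30.34     0.0908
2          23   24.272     0.0667
3+         75   74.948     0.0000
Sum = 0.163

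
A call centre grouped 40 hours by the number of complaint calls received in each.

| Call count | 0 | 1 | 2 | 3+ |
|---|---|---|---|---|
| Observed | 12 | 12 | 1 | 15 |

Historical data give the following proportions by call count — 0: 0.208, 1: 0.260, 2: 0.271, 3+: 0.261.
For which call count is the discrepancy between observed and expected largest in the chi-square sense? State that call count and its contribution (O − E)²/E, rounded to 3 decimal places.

2, 8.932

Expected counts E_i = n·p_i: 40×0.208 = 8.32, 40×0.260 = 10.4, 40×0.271 = 10.84, 40×0.261 = 10.44.
χ² = (12−8.32)²/8.32 + (12−10.4)²/10.4 + (1−10.84)²/10.84 + (15−10.44)²/10.44
   = 1.6277 + 0.2462 + 8.9323 + 1.9917
The largest term is for 2: 8.932.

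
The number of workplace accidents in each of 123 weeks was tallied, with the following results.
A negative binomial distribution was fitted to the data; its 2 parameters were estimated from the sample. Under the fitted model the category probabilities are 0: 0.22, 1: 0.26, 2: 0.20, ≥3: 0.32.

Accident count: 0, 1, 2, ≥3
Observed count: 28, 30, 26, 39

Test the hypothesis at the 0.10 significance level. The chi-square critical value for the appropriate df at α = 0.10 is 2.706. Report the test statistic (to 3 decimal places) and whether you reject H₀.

Expected counts E_i = n·p_i: 123×0.22 = 27.06, 123×0.26 = 31.98, 123×0.20 = 24.6, 123×0.32 = 39.36.
0: (28 − 27.06)²/27.06 = 0.8836/27.06 = 0.0327
1: (30 − 31.98)²/31.98 = 3.9204/31.98 = 0.1226
2: (26 − 24.6)²/24.6 = 1.96/24.6 = 0.0797
≥3: (39 − 39.36)²/39.36 = 0.1296/39.36 = 0.0033
Sum = 0.238
df = 1. Since 0.238 < 2.706, we do not reject H₀.

0.238; do not reject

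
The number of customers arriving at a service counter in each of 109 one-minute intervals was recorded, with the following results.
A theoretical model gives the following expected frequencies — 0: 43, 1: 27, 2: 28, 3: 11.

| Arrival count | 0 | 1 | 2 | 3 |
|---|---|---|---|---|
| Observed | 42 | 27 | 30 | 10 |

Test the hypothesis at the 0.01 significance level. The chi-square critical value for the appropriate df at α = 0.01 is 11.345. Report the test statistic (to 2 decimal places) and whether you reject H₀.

cat         O        E   (O−E)²/E
0          42       43      0.023
1          27       27      0.000
2          30       28      0.143
3          10       11      0.091
Sum = 0.26
df = 3. Since 0.26 < 11.345, we do not reject H₀.

0.26; do not reject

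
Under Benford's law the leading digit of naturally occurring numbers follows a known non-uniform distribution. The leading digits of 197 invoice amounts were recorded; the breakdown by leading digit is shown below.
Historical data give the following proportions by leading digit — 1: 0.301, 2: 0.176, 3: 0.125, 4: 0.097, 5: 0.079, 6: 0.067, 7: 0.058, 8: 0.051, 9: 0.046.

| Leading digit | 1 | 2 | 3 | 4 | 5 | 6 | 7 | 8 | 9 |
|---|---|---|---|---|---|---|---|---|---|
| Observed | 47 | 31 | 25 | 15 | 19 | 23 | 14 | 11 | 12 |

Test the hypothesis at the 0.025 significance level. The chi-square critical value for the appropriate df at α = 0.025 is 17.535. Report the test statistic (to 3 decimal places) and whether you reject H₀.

Expected counts E_i = n·p_i: 197×0.301 = 59.297, 197×0.176 = 34.672, 197×0.125 = 24.625, 197×0.097 = 19.109, 197×0.079 = 15.563, 197×0.067 = 13.199, 197×0.058 = 11.426, 197×0.051 = 10.047, 197×0.046 = 9.062.
cat         O        E   (O−E)²/E
1          47   59.297     2.5501
2          31   34.672     0.3889
3          25   24.625     0.0057
4          15   19.109     0.8836
5          19   15.563     0.7590
6          23   13.199     7.2778
7          14   11.426     0.5799
8          11   10.047     0.0904
9          12    9.062     0.9525
Sum = 13.488
df = 8. Since 13.488 < 17.535, we do not reject H₀.

13.488; do not reject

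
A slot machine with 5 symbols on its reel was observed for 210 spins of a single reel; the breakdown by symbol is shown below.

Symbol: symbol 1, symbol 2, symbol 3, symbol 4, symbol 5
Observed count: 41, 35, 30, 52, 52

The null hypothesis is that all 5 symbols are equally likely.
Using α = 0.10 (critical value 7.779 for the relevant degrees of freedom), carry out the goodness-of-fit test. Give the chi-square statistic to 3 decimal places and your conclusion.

Under H₀ each category has probability 1/5, so each expected count is 210/5 = 42.
cat           O        E   (O−E)²/E
symbol 1     41       42     0.0238
symbol 2     35       42     1.1667
symbol 3     30       42     3.4286
symbol 4     52       42     2.3810
symbol 5     52       42     2.3810
Sum = 9.381
df = 4. Since 9.381 > 7.779, we reject H₀.

9.381; reject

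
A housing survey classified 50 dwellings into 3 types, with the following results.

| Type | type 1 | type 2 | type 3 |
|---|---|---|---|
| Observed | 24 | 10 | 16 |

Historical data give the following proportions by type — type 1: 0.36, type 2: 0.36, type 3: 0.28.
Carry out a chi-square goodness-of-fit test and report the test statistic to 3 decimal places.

Expected counts E_i = n·p_i: 50×0.36 = 18, 50×0.36 = 18, 50×0.28 = 14.
cat         O        E   (O−E)²/E
type 1     24       18     2.0000
type 2     10       18     3.5556
type 3     16       14     0.2857
Sum = 5.841

5.841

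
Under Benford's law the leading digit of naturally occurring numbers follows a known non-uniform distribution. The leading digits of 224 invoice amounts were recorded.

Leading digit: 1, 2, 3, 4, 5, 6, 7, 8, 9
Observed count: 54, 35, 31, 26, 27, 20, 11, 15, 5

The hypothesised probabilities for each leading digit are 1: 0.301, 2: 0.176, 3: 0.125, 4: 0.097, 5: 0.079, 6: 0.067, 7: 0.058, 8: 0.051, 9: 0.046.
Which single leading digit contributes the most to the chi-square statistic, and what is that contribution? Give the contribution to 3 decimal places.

Expected counts E_i = n·p_i: 224×0.301 = 67.424, 224×0.176 = 39.424, 224×0.125 = 28, 224×0.097 = 21.728, 224×0.079 = 17.696, 224×0.067 = 15.008, 224×0.058 = 12.992, 224×0.051 = 11.424, 224×0.046 = 10.304.
1: (54 − 67.424)²/67.424 = 180.203776/67.424 = 2.6727
2: (35 − 39.424)²/39.424 = 19.571776/39.424 = 0.4964
3: (31 − 28)²/28 = 9/28 = 0.3214
4: (26 − 21.728)²/21.728 = 18.249984/21.728 = 0.8399
5: (27 − 17.696)²/17.696 = 86.564416/17.696 = 4.8918
6: (20 − 15.008)²/15.008 = 24.920064/15.008 = 1.6605
7: (11 − 12.992)²/12.992 = 3.968064/12.992 = 0.3054
8: (15 − 11.424)²/11.424 = 12.787776/11.424 = 1.1194
9: (5 − 10.304)²/10.304 = 28.132416/10.304 = 2.7302
The largest term is for 5: 4.892.

5, 4.892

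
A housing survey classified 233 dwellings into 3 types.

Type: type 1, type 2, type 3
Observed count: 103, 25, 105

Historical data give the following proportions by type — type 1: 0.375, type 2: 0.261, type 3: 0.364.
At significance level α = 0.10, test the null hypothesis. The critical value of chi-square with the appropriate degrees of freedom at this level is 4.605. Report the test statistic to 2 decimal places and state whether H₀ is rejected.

28.69; reject

Expected counts E_i = n·p_i: 233×0.375 = 87.375, 233×0.261 = 60.813, 233×0.364 = 84.812.
χ² = (103−87.375)²/87.375 + (25−60.813)²/60.813 + (105−84.812)²/84.812
   = 2.794 + 21.090 + 4.805
Sum = 28.69
df = 2. Since 28.69 > 4.605, we reject H₀.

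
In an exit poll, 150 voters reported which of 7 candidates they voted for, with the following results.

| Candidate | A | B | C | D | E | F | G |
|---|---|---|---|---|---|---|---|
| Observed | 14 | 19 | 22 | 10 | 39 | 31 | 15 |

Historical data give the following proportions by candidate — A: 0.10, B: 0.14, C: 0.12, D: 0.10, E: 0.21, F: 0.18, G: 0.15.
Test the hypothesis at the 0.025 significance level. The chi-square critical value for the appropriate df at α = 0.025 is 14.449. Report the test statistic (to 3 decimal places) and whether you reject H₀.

Expected counts E_i = n·p_i: 150×0.10 = 15, 150×0.14 = 21, 150×0.12 = 18, 150×0.10 = 15, 150×0.21 = 31.5, 150×0.18 = 27, 150×0.15 = 22.5.
cat         O        E   (O−E)²/E
A          14       15     0.0667
B          19       21     0.1905
C          22       18     0.8889
D          10       15     1.6667
E          39     31.5     1.7857
F          31       27     0.5926
G          15     22.5     2.5000
Sum = 7.691
df = 6. Since 7.691 < 14.449, we do not reject H₀.

7.691; do not reject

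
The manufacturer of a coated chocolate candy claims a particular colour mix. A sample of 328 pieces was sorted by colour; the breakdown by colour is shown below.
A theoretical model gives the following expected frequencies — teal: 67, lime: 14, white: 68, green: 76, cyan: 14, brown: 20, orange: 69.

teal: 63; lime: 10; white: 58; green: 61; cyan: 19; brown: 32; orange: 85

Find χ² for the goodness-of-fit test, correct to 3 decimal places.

18.509

χ² = (63−67)²/67 + (10−14)²/14 + (58−68)²/68 + (61−76)²/76 + (19−14)²/14 + (32−20)²/20 + (85−69)²/69
   = 0.2388 + 1.1429 + 1.4706 + 2.9605 + 1.7857 + 7.2000 + 3.7101
Sum = 18.509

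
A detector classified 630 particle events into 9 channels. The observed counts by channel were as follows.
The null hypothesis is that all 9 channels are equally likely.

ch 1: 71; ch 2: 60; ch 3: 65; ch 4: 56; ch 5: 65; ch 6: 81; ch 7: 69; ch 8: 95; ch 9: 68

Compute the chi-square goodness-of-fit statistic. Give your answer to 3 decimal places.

15.686

Under H₀ each category has probability 1/9, so each expected count is 630/9 = 70.
cat         O        E   (O−E)²/E
ch 1       71       70     0.0143
ch 2       60       70     1.4286
ch 3       65       70     0.3571
ch 4       56       70     2.8000
ch 5       65       70     0.3571
ch 6       81       70     1.7286
ch 7       69       70     0.0143
ch 8       95       70     8.9286
ch 9       68       70     0.0571
Sum = 15.686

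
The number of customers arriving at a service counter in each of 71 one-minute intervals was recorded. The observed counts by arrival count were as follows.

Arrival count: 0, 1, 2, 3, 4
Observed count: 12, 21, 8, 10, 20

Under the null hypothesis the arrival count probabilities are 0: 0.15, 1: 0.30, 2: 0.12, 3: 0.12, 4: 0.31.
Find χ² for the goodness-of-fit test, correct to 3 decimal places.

0.648

Expected counts E_i = n·p_i: 71×0.15 = 10.65, 71×0.30 = 21.3, 71×0.12 = 8.52, 71×0.12 = 8.52, 71×0.31 = 22.01.
χ² = (12−10.65)²/10.65 + (21−21.3)²/21.3 + (8−8.52)²/8.52 + (10−8.52)²/8.52 + (20−22.01)²/22.01
   = 0.1711 + 0.0042 + 0.0317 + 0.2571 + 0.1836
Sum = 0.648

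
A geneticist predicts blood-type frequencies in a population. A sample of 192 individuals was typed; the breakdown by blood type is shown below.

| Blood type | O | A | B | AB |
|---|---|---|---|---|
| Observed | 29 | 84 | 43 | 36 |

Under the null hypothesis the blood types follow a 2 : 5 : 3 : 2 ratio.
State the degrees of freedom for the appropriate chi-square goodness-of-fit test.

There are k = 4 categories and no parameters were estimated from the data, so df = 4 − 1 = 3.

3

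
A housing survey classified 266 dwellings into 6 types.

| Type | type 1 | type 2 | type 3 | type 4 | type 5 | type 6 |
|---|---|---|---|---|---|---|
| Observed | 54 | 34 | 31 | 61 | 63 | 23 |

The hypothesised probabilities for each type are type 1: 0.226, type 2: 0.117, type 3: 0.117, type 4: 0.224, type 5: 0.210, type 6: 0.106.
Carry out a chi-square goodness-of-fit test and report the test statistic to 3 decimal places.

2.793

Expected counts E_i = n·p_i: 266×0.226 = 60.116, 266×0.117 = 31.122, 266×0.117 = 31.122, 266×0.224 = 59.584, 266×0.210 = 55.86, 266×0.106 = 28.196.
cat         O        E   (O−E)²/E
type 1     54   60.116     0.6222
type 2     34   31.122     0.2661
type 3     31   31.122     0.0005
type 4     61   59.584     0.0337
type 5     63    55.86     0.9126
type 6     23   28.196     0.9575
Sum = 2.793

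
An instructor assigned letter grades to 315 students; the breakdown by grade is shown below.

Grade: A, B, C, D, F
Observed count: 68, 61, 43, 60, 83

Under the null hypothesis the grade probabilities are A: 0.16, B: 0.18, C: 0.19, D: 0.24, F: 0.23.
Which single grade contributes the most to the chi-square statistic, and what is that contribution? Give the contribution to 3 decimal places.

Expected counts E_i = n·p_i: 315×0.16 = 50.4, 315×0.18 = 56.7, 315×0.19 = 59.85, 315×0.24 = 75.6, 315×0.23 = 72.45.
cat         O        E   (O−E)²/E
A          68     50.4     6.1460
B          61     56.7     0.3261
C          43    59.85     4.7439
D          60     75.6     3.2190
F          83    72.45     1.5363
The largest term is for A: 6.146.

A, 6.146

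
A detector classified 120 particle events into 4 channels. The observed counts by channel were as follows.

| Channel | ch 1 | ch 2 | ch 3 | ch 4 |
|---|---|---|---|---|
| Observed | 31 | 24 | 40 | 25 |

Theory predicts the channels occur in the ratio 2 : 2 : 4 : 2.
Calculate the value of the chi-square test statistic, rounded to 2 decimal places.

Ratio total = 10. Expected counts: 120×2/10 = 24, 120×2/10 = 24, 120×4/10 = 48, 120×2/10 = 24.
cat         O        E   (O−E)²/E
ch 1       31       24      2.042
ch 2       24       24      0.000
ch 3       40       48      1.333
ch 4       25       24      0.042
Sum = 3.42

3.42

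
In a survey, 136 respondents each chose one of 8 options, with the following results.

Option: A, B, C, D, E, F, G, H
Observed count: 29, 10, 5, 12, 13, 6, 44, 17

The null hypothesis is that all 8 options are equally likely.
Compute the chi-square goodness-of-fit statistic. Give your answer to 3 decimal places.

72.235

Expected count for each of the 8 categories: 136/8 = 17.
χ² = (29−17)²/17 + (10−17)²/17 + (5−17)²/17 + (12−17)²/17 + (13−17)²/17 + (6−17)²/17 + (44−17)²/17 + (17−17)²/17
   = 8.4706 + 2.8824 + 8.4706 + 1.4706 + 0.9412 + 7.1176 + 42.8824 + 0.0000
Sum = 72.235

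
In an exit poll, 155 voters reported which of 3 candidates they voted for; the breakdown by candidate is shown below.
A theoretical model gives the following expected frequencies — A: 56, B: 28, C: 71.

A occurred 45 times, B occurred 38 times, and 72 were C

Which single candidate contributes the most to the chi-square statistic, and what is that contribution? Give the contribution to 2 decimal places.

B, 3.57

cat         O        E   (O−E)²/E
A          45       56      2.161
B          38       28      3.571
C          72       71      0.014
The largest term is for B: 3.57.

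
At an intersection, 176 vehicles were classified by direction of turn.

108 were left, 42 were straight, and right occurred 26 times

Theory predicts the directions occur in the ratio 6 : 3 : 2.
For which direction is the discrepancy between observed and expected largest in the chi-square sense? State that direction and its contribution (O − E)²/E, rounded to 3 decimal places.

left, 1.500

Ratio total = 11. Expected counts: 176×6/11 = 96, 176×3/11 = 48, 176×2/11 = 32.
χ² = (108−96)²/96 + (42−48)²/48 + (26−32)²/32
   = 1.5000 + 0.7500 + 1.1250
The largest term is for left: 1.500.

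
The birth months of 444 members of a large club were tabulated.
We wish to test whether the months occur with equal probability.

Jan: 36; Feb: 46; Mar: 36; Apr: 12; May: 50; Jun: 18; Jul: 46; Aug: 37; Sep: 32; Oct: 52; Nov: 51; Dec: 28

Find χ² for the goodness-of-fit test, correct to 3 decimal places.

49.892

Expected count for each of the 12 categories: 444/12 = 37.
cat         O        E   (O−E)²/E
Jan        36       37     0.0270
Feb        46       37     2.1892
Mar        36       37     0.0270
Apr        12       37    16.8919
May        50       37     4.5676
Jun        18       37     9.7568
Jul        46       37     2.1892
Aug        37       37     0.0000
Sep        32       37     0.6757
Oct        52       37     6.0811
Nov        51       37     5.2973
Dec        28       37     2.1892
Sum = 49.892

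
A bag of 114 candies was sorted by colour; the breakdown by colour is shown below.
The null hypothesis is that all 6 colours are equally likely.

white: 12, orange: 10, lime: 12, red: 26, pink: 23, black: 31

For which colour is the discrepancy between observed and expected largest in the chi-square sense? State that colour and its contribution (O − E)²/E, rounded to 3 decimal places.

Expected count for each of the 6 categories: 114/6 = 19.
cat         O        E   (O−E)²/E
white      12       19     2.5789
orange     10       19     4.2632
lime       12       19     2.5789
red        26       19     2.5789
pink       23       19     0.8421
black      31       19     7.5789
The largest term is for black: 7.579.

black, 7.579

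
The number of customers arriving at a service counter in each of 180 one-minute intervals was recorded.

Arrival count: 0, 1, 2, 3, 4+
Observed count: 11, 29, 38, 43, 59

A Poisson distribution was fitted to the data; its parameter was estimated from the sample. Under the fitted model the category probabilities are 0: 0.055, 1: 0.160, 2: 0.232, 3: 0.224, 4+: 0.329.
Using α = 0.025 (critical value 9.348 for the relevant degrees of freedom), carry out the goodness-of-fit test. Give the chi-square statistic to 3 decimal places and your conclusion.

Expected counts E_i = n·p_i: 180×0.055 = 9.9, 180×0.160 = 28.8, 180×0.232 = 41.76, 180×0.224 = 40.32, 180×0.329 = 59.22.
cat         O        E   (O−E)²/E
0          11      9.9     0.1222
1          29     28.8     0.0014
2          38    41.76     0.3385
3          43    40.32     0.1781
4+         59    59.22     0.0008
Sum = 0.641
df = 3. Since 0.641 < 9.348, we do not reject H₀.

0.641; do not reject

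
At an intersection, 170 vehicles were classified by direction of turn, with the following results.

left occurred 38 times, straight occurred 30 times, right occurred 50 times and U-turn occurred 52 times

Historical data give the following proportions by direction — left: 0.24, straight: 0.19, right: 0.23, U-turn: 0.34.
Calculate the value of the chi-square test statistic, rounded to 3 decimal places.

3.977

Expected counts E_i = n·p_i: 170×0.24 = 40.8, 170×0.19 = 32.3, 170×0.23 = 39.1, 170×0.34 = 57.8.
cat           O        E   (O−E)²/E
left         38     40.8     0.1922
straight     30     32.3     0.1638
right        50     39.1     3.0386
U-turn       52     57.8     0.5820
Sum = 3.977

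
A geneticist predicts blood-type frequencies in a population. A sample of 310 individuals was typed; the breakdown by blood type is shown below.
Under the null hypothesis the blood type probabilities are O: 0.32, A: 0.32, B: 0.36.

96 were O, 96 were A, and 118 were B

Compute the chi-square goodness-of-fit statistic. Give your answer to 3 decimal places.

Expected counts E_i = n·p_i: 310×0.32 = 99.2, 310×0.32 = 99.2, 310×0.36 = 111.6.
O: (96 − 99.2)²/99.2 = 10.24/99.2 = 0.1032
A: (96 − 99.2)²/99.2 = 10.24/99.2 = 0.1032
B: (118 − 111.6)²/111.6 = 40.96/111.6 = 0.3670
Sum = 0.573

0.573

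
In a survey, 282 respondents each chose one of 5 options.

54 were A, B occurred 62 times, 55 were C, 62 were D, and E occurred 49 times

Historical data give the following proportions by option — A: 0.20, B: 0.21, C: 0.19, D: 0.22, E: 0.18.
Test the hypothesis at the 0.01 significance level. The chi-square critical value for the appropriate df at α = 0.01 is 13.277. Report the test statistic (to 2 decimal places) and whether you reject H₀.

Expected counts E_i = n·p_i: 282×0.20 = 56.4, 282×0.21 = 59.22, 282×0.19 = 53.58, 282×0.22 = 62.04, 282×0.18 = 50.76.
χ² = (54−56.4)²/56.4 + (62−59.22)²/59.22 + (55−53.58)²/53.58 + (62−62.04)²/62.04 + (49−50.76)²/50.76
   = 0.102 + 0.131 + 0.038 + 0.000 + 0.061
Sum = 0.33
df = 4. Since 0.33 < 13.277, we do not reject H₀.

0.33; do not reject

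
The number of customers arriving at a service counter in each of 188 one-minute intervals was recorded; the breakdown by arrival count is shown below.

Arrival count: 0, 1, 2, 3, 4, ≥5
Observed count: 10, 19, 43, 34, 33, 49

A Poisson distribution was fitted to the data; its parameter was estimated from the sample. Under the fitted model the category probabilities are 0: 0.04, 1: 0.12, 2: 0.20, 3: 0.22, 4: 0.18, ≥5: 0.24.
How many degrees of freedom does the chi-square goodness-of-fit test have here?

4

There are k = 6 categories and 1 parameter estimated from the data, so df = 6 − 1 − 1 = 4.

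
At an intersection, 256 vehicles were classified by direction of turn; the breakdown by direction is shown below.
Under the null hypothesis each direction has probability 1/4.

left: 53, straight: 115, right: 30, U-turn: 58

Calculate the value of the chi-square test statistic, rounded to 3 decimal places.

Under H₀ each category has probability 1/4, so each expected count is 256/4 = 64.
cat           O        E   (O−E)²/E
left         53       64     1.8906
straight    115       64    40.6406
right        30       64    18.0625
U-turn       58       64     0.5625
Sum = 61.156

61.156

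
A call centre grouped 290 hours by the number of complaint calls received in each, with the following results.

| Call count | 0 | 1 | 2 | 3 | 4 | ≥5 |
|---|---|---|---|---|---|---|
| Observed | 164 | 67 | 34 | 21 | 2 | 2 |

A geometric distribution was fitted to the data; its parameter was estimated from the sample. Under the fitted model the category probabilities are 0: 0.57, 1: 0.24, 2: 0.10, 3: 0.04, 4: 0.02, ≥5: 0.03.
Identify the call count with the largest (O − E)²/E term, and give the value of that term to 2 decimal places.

Expected counts E_i = n·p_i: 290×0.57 = 165.3, 290×0.24 = 69.6, 290×0.10 = 29, 290×0.04 = 11.6, 290×0.02 = 5.8, 290×0.03 = 8.7.
cat         O        E   (O−E)²/E
0         164    165.3      0.010
1          67     69.6      0.097
2          34       29      0.862
3          21     11.6      7.617
4           2      5.8      2.490
≥5          2      8.7      5.160
The largest term is for 3: 7.62.

3, 7.62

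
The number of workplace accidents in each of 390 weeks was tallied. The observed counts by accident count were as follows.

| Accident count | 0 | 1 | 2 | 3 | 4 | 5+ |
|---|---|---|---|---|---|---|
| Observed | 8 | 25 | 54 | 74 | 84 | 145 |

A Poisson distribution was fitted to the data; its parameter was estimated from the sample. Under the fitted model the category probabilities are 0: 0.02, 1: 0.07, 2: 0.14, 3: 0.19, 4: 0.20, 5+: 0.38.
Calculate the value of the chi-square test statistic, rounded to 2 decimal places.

0.74

Expected counts E_i = n·p_i: 390×0.02 = 7.8, 390×0.07 = 27.3, 390×0.14 = 54.6, 390×0.19 = 74.1, 390×0.20 = 78, 390×0.38 = 148.2.
χ² = (8−7.8)²/7.8 + (25−27.3)²/27.3 + (54−54.6)²/54.6 + (74−74.1)²/74.1 + (84−78)²/78 + (145−148.2)²/148.2
   = 0.005 + 0.194 + 0.007 + 0.000 + 0.462 + 0.069
Sum = 0.74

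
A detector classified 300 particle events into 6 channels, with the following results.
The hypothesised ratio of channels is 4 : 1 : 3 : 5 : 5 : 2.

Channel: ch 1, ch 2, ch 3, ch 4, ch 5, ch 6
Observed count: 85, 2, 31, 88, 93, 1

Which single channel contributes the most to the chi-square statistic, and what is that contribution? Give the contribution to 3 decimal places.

Ratio total = 20. Expected counts: 300×4/20 = 60, 300×1/20 = 15, 300×3/20 = 45, 300×5/20 = 75, 300×5/20 = 75, 300×2/20 = 30.
χ² = (85−60)²/60 + (2−15)²/15 + (31−45)²/45 + (88−75)²/75 + (93−75)²/75 + (1−30)²/30
   = 10.4167 + 11.2667 + 4.3556 + 2.2533 + 4.3200 + 28.0333
The largest term is for ch 6: 28.033.

ch 6, 28.033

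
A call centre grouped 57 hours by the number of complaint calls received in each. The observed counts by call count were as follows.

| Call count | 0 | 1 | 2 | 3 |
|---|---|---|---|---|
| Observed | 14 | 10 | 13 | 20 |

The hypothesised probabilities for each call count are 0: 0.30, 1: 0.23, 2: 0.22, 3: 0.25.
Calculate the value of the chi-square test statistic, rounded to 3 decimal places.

Expected counts E_i = n·p_i: 57×0.30 = 17.1, 57×0.23 = 13.11, 57×0.22 = 12.54, 57×0.25 = 14.25.
0: (14 − 17.1)²/17.1 = 9.61/17.1 = 0.5620
1: (10 − 13.11)²/13.11 = 9.6721/13.11 = 0.7378
2: (13 − 12.54)²/12.54 = 0.2116/12.54 = 0.0169
3: (20 − 14.25)²/14.25 = 33.0625/14.25 = 2.3202
Sum = 3.637

3.637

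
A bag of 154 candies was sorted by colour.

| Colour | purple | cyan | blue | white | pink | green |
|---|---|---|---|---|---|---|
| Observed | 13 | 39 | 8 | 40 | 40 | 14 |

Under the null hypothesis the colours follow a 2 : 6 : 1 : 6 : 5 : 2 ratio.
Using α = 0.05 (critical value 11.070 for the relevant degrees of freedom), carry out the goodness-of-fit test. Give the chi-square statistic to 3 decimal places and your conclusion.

Ratio total = 22. Expected counts: 154×2/22 = 14, 154×6/22 = 42, 154×1/22 = 7, 154×6/22 = 42, 154×5/22 = 35, 154×2/22 = 14.
purple: (13 − 14)²/14 = 1/14 = 0.0714
cyan: (39 − 42)²/42 = 9/42 = 0.2143
blue: (8 − 7)²/7 = 1/7 = 0.1429
white: (40 − 42)²/42 = 4/42 = 0.0952
pink: (40 − 35)²/35 = 25/35 = 0.7143
green: (14 − 14)²/14 = 0/14 = 0.0000
Sum = 1.238
df = 5. Since 1.238 < 11.070, we do not reject H₀.

1.238; do not reject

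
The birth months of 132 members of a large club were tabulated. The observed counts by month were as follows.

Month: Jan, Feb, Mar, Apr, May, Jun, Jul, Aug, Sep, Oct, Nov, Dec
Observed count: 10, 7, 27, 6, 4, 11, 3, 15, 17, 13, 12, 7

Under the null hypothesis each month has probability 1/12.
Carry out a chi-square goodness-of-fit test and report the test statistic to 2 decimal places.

Expected count for each of the 12 categories: 132/12 = 11.
χ² = (10−11)²/11 + (7−11)²/11 + (27−11)²/11 + (6−11)²/11 + (4−11)²/11 + (11−11)²/11 + (3−11)²/11 + (15−11)²/11 + (17−11)²/11 + (13−11)²/11 + (12−11)²/11 + (7−11)²/11
   = 0.091 + 1.455 + 23.273 + 2.273 + 4.455 + 0.000 + 5.818 + 1.455 + 3.273 + 0.364 + 0.091 + 1.455
Sum = 44.00

44.00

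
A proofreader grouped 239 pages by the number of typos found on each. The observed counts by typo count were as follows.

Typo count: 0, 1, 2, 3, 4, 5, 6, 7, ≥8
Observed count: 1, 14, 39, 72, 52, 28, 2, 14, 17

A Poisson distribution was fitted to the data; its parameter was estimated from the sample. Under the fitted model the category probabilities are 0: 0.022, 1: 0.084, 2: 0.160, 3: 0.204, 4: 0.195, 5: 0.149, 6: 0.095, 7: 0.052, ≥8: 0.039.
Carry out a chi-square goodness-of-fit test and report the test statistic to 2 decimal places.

Expected counts E_i = n·p_i: 239×0.022 = 5.258, 239×0.084 = 20.076, 239×0.160 = 38.24, 239×0.204 = 48.756, 239×0.195 = 46.605, 239×0.149 = 35.611, 239×0.095 = 22.705, 239×0.052 = 12.428, 239×0.039 = 9.321.
0: (1 − 5.258)²/5.258 = 18.130564/5.258 = 3.448
1: (14 − 20.076)²/20.076 = 36.917776/20.076 = 1.839
2: (39 − 38.24)²/38.24 = 0.5776/38.24 = 0.015
3: (72 − 48.756)²/48.756 = 540.283536/48.756 = 11.081
4: (52 − 46.605)²/46.605 = 29.106025/46.605 = 0.625
5: (28 − 35.611)²/35.611 = 57.927321/35.611 = 1.627
6: (2 − 22.705)²/22.705 = 428.697025/22.705 = 18.881
7: (14 − 12.428)²/12.428 = 2.471184/12.428 = 0.199
≥8: (17 − 9.321)²/9.321 = 58.967041/9.321 = 6.326
Sum = 44.04

44.04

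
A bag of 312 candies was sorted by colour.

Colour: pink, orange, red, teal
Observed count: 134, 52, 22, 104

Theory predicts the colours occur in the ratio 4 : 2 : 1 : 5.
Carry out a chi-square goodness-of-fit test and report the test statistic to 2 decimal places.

Ratio total = 12. Expected counts: 312×4/12 = 104, 312×2/12 = 52, 312×1/12 = 26, 312×5/12 = 130.
cat         O        E   (O−E)²/E
pink      134      104      8.654
orange     52       52      0.000
red        22       26      0.615
teal      104      130      5.200
Sum = 14.47

14.47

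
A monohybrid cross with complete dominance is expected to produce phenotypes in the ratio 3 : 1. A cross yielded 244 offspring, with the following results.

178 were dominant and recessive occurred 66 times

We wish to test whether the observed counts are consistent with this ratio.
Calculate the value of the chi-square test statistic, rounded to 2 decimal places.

Ratio total = 4. Expected counts: 244×3/4 = 183, 244×1/4 = 61.
cat            O        E   (O−E)²/E
dominant     178      183      0.137
recessive     66       61      0.410
Sum = 0.55

0.55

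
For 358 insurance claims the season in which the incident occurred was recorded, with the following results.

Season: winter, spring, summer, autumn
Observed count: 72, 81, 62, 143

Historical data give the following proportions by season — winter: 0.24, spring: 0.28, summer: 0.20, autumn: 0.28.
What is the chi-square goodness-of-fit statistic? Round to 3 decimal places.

25.476

Expected counts E_i = n·p_i: 358×0.24 = 85.92, 358×0.28 = 100.24, 358×0.20 = 71.6, 358×0.28 = 100.24.
cat         O        E   (O−E)²/E
winter     72    85.92     2.2552
spring     81   100.24     3.6929
summer     62     71.6     1.2872
autumn    143   100.24    18.2404
Sum = 25.476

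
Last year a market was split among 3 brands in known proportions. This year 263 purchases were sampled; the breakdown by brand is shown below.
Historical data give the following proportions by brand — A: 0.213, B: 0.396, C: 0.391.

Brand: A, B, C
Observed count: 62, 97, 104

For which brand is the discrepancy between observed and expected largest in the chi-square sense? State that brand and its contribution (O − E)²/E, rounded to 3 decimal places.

A, 0.639

Expected counts E_i = n·p_i: 263×0.213 = 56.019, 263×0.396 = 104.148, 263×0.391 = 102.833.
cat         O        E   (O−E)²/E
A          62   56.019     0.6386
B          97  104.148     0.4906
C         104  102.833     0.0132
The largest term is for A: 0.639.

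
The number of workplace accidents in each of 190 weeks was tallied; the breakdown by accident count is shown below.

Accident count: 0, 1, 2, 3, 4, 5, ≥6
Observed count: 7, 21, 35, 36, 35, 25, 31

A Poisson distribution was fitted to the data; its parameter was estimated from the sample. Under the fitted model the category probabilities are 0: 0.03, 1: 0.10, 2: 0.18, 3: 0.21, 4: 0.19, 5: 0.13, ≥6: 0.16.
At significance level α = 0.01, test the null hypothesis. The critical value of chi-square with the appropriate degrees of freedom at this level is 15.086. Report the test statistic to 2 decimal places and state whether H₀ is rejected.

0.96; do not reject

Expected counts E_i = n·p_i: 190×0.03 = 5.7, 190×0.10 = 19, 190×0.18 = 34.2, 190×0.21 = 39.9, 190×0.19 = 36.1, 190×0.13 = 24.7, 190×0.16 = 30.4.
χ² = (7−5.7)²/5.7 + (21−19)²/19 + (35−34.2)²/34.2 + (36−39.9)²/39.9 + (35−36.1)²/36.1 + (25−24.7)²/24.7 + (31−30.4)²/30.4
   = 0.296 + 0.211 + 0.019 + 0.381 + 0.034 + 0.004 + 0.012
Sum = 0.96
df = 5. Since 0.96 < 15.086, we do not reject H₀.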